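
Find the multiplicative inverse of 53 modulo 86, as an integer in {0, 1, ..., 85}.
53^(−1) ≡ 13 (mod 86)

Apply the extended Euclidean algorithm to (86, 53), tracking rows (r, s, t) with s·86 + t·53 = r. Each division r_prev = q·r_cur + r_new produces the new row as (previous row) − q·(current row):
  row A: (86, 1, 0)   [1·86 + 0·53 = 86]
  row B: (53, 0, 1)   [0·86 + 1·53 = 53]
  86 = 1·53 + 33   → row C = row A − 1·row B = (33, 1, −1)   [check: 1·86 − 1·53 = 33]
  53 = 1·33 + 20   → row D = row B − 1·row C = (20, −1, 2)   [check: −1·86 + 2·53 = 20]
  33 = 1·20 + 13   → row E = row C − 1·row D = (13, 2, −3)   [check: 2·86 − 3·53 = 13]
  20 = 1·13 + 7   → row F = row D − 1·row E = (7, −3, 5)   [check: −3·86 + 5·53 = 7]
  13 = 1·7 + 6   → row G = row E − 1·row F = (6, 5, −8)   [check: 5·86 − 8·53 = 6]
  7 = 1·6 + 1   → row H = row F − 1·row G = (1, −8, 13)   [check: −8·86 + 13·53 = 1]
  6 = 6·1 + 0   → remainder 0, stop. gcd = 1 (last nonzero row H).
The gcd is 1, so 53 is invertible mod 86. The last nonzero row gives −8·86 + 13·53 = 1, so t = 13. So 53^(−1) ≡ 13 (mod 86). Verify: 53 · 13 = 689 ≡ 1 (mod 86). ✓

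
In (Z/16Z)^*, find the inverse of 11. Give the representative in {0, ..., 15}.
Apply the extended Euclidean algorithm to (16, 11), tracking rows (r, s, t) with s·16 + t·11 = r. Each division r_prev = q·r_cur + r_new produces the new row as (previous row) − q·(current row):
  row A: (16, 1, 0)   [1·16 + 0·11 = 16]
  row B: (11, 0, 1)   [0·16 + 1·11 = 11]
  16 = 1·11 + 5   → row C = row A − 1·row B = (5, 1, −1)   [check: 1·16 − 1·11 = 5]
  11 = 2·5 + 1   → row D = row B − 2·row C = (1, −2, 3)   [check: −2·16 + 3·11 = 1]
  5 = 5·1 + 0   → remainder 0, stop. gcd = 1 (last nonzero row D).
The gcd is 1, so 11 is invertible mod 16. The last nonzero row gives −2·16 + 3·11 = 1, so t = 3. So 11^(−1) ≡ 3 (mod 16). Verify: 11 · 3 = 33 ≡ 1 (mod 16). ✓

Final answer: 11^(−1) ≡ 3 (mod 16)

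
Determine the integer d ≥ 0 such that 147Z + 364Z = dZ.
In the PID Z, (a, b) is generated by gcd(a, b). Compute gcd(364, 147) with the extended Euclidean algorithm, tracking rows (r, s, t) with s·364 + t·147 = r:
  row A: (364, 1, 0)   [1·364 + 0·147 = 364]
  row B: (147, 0, 1)   [0·364 + 1·147 = 147]
  364 = 2·147 + 70   → row C = row A − 2·row B = (70, 1, −2)   [check: 1·364 − 2·147 = 70]
  147 = 2·70 + 7   → row D = row B − 2·row C = (7, −2, 5)   [check: −2·364 + 5·147 = 7]
  70 = 10·7 + 0   → remainder 0, stop. gcd = 7 (last nonzero row D).
So gcd(147, 364) = 7, with Bézout identity −2·364 + 5·147 = 7. Containment (⊇): the Bézout identity exhibits 7 as an element of (147, 364), giving (7) ⊆ (147, 364). Containment (⊆): since 7 | 147 and 7 | 364 (147 = 7·21, 364 = 7·52), every Z-linear combination of 147 and 364 is divisible by 7, so (147, 364) ⊆ (7). Therefore (147, 364) = (7), d = 7.

Final answer: (147, 364) = (7); d = 7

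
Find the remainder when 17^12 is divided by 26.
Use repeated squaring. Binary(12) = 1100. Walk through the bits of the exponent 12 left-to-right: at each bit after the leading one, square the running value, then multiply by 17 if the bit is 1 (always reducing mod 26):
  bit 1 = 1 (leading): start with 17.
  bit 2 = 1: square 17^2 = 289 ≡ 3; bit is 1, so multiply 3·17 = 51 ≡ 25 (mod 26).
  bit 3 = 0: square 25^2 = 625 ≡ 1 (mod 26).
  bit 4 = 0: square 1^2 = 1 (mod 26).
Final value: 17^12 ≡ 1 (mod 26).

Final answer: 1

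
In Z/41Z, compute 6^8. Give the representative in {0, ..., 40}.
Use repeated squaring. Binary(8) = 1000. Walk through the bits of the exponent 8 left-to-right: at each bit after the leading one, square the running value, then multiply by 6 if the bit is 1 (always reducing mod 41):
  bit 1 = 1 (leading): start with 6.
  bit 2 = 0: square 6^2 = 36 (mod 41).
  bit 3 = 0: square 36^2 = 1296 ≡ 25 (mod 41).
  bit 4 = 0: square 25^2 = 625 ≡ 10 (mod 41).
Final value: 6^8 ≡ 10 (mod 41).

Final answer: 10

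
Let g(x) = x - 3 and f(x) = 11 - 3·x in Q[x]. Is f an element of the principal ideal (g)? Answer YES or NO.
In Q[x] the ideal (g) consists of all multiples of g, so f ∈ (g) iff g | f, i.e. iff the remainder of f on division by g is 0. Divide f by g (g is monic, so eliminate the leading term of the running remainder at each step):
  leading term -3·x: subtract (-3)·g(x) = 9 - 3·x, leaving 2
The remainder r(x) = 2 ≠ 0 (and deg r < deg g), so g ∤ f, i.e. f ∉ (g).

Final answer: NO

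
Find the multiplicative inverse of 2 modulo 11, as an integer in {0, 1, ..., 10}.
Apply the extended Euclidean algorithm to (11, 2), tracking rows (r, s, t) with s·11 + t·2 = r. Each division r_prev = q·r_cur + r_new produces the new row as (previous row) − q·(current row):
  row A: (11, 1, 0)   [1·11 + 0·2 = 11]
  row B: (2, 0, 1)   [0·11 + 1·2 = 2]
  11 = 5·2 + 1   → row C = row A − 5·row B = (1, 1, −5)   [check: 1·11 − 5·2 = 1]
  2 = 2·1 + 0   → remainder 0, stop. gcd = 1 (last nonzero row C).
The gcd is 1, so 2 is invertible mod 11. The last nonzero row gives 1·11 − 5·2 = 1, so t = −5. So 2^(−1) ≡ −5 ≡ 6 (mod 11). Verify: 2 · 6 = 12 ≡ 1 (mod 11). ✓

Final answer: 2^(−1) ≡ 6 (mod 11)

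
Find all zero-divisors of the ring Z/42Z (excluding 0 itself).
An element a ∈ Z/42Z (with a ≠ 0) is a zero-divisor iff gcd(a, 42) > 1 (because a is a unit precisely when gcd(a, n) = 1, and in Z/nZ every nonzero, non-unit element is a zero-divisor). Scan a = 1, ..., 41 and keep those with gcd(a, 42) > 1:
  gcd(2, 42) = 2, gcd(3, 42) = 3, gcd(4, 42) = 2, gcd(6, 42) = 6, gcd(7, 42) = 7, gcd(8, 42) = 2, gcd(9, 42) = 3, gcd(10, 42) = 2, gcd(12, 42) = 6, gcd(14, 42) = 14, gcd(15, 42) = 3, gcd(16, 42) = 2, gcd(18, 42) = 6, gcd(20, 42) = 2, gcd(21, 42) = 21, gcd(22, 42) = 2, gcd(24, 42) = 6, gcd(26, 42) = 2, gcd(27, 42) = 3, gcd(28, 42) = 14, gcd(30, 42) = 6, gcd(32, 42) = 2, gcd(33, 42) = 3, gcd(34, 42) = 2, gcd(35, 42) = 7, gcd(36, 42) = 6, gcd(38, 42) = 2, gcd(39, 42) = 3, gcd(40, 42) = 2.
All other a ∈ {1, ..., 41} have gcd(a, 42) = 1 and are units. So the nonzero zero-divisors are exactly the 29 values of a appearing in this scan.

Final answer: nonzero zero-divisors of Z/42Z = {2, 3, 4, 6, 7, 8, 9, 10, 12, 14, 15, 16, 18, 20, 21, 22, 24, 26, 27, 28, 30, 32, 33, 34, 35, 36, 38, 39, 40}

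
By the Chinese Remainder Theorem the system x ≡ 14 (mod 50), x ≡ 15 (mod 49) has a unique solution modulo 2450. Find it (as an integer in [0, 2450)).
The moduli 50, 49 are pairwise coprime, so by the CRT there is a unique solution mod 50·49 = 2450.
Solve by successive substitution. Start with x ≡ 14 (mod 50).
  Combine with x ≡ 15 (mod 49): write x = 14 + 50·t and require 14 + 50·t ≡ 15 (mod 49), i.e. 50·t ≡ 15 − 14 ≡ 1 (mod 49). Since 50^(−1) ≡ 1 (mod 49) (50 ≡ 1 (mod 49)), t ≡ 1·1 ≡ 1 (mod 49). So x ≡ 14 + 50·1 = 64 (mod 2450).
Unique solution in [0, 2450): x = 64.

Final answer: x ≡ 64 (mod 2450); the representative in [0, 2450) is 64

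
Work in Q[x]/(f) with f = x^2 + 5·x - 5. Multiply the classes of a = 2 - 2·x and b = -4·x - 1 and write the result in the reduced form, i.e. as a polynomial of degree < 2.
First multiply in Q[x] without reducing: a · b = 8·x^2 - 6·x - 2. Now divide by f(x) = x^2 + 5·x - 5, eliminating the leading term at each step:
  leading term 8·x^2: subtract (8)·f(x) = 8·x^2 + 40·x - 40, leaving 38 - 46·x
The degree is now < 2, so this is the remainder. Hence a · b ≡ 38 - 46·x in Q[x]/(f).

Final answer: a · b ≡ 38 - 46·x (mod f(x))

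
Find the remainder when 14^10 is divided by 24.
16

Use repeated squaring. Binary(10) = 1010. Walk through the bits of the exponent 10 left-to-right: at each bit after the leading one, square the running value, then multiply by 14 if the bit is 1 (always reducing mod 24):
  bit 1 = 1 (leading): start with 14.
  bit 2 = 0: square 14^2 = 196 ≡ 4 (mod 24).
  bit 3 = 1: square 4^2 = 16; bit is 1, so multiply 16·14 = 224 ≡ 8 (mod 24).
  bit 4 = 0: square 8^2 = 64 ≡ 16 (mod 24).
Final value: 14^10 ≡ 16 (mod 24).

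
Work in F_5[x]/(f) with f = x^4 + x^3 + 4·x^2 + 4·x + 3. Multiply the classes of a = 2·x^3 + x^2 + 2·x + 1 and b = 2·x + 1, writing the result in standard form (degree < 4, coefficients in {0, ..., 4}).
Multiply as integer polynomials: a · b = 4·x^4 + 4·x^3 + 5·x^2 + 4·x + 1. Reducing coefficients mod 5: a · b ≡ 4·x^4 + 4·x^3 + 4·x + 1. Now divide by f(x) = x^4 + x^3 + 4·x^2 + 4·x + 3 in F_5[x], eliminating the leading term at each step:
  leading term 4·x^4: subtract (4)·f(x) = 4·x^4 + 4·x^3 + x^2 + x + 2, leaving 4·x^2 + 3·x + 4 (coefficients mod 5)
The degree is now < 4, so this is the remainder. Hence a · b ≡ 4·x^2 + 3·x + 4 in F_5[x]/(f).

Final answer: a · b ≡ 4·x^2 + 3·x + 4 (mod f(x))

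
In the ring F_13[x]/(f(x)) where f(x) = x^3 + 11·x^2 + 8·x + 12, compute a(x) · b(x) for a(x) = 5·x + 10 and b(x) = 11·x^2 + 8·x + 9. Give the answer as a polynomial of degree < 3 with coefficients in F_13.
Multiply as integer polynomials: a · b = 55·x^3 + 150·x^2 + 125·x + 90. Reducing coefficients mod 13: a · b ≡ 3·x^3 + 7·x^2 + 8·x + 12. Now divide by f(x) = x^3 + 11·x^2 + 8·x + 12 in F_13[x], eliminating the leading term at each step:
  leading term 3·x^3: subtract (3)·f(x) = 3·x^3 + 7·x^2 + 11·x + 10, leaving 10·x + 2 (coefficients mod 13)
The degree is now < 3, so this is the remainder. Hence a · b ≡ 10·x + 2 in F_13[x]/(f).

Final answer: a · b ≡ 10·x + 2 (mod f(x))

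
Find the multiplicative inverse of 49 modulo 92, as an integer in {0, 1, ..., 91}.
Apply the extended Euclidean algorithm to (92, 49), tracking rows (r, s, t) with s·92 + t·49 = r. Each division r_prev = q·r_cur + r_new produces the new row as (previous row) − q·(current row):
  row A: (92, 1, 0)   [1·92 + 0·49 = 92]
  row B: (49, 0, 1)   [0·92 + 1·49 = 49]
  92 = 1·49 + 43   → row C = row A − 1·row B = (43, 1, −1)   [check: 1·92 − 1·49 = 43]
  49 = 1·43 + 6   → row D = row B − 1·row C = (6, −1, 2)   [check: −1·92 + 2·49 = 6]
  43 = 7·6 + 1   → row E = row C − 7·row D = (1, 8, −15)   [check: 8·92 − 15·49 = 1]
  6 = 6·1 + 0   → remainder 0, stop. gcd = 1 (last nonzero row E).
The gcd is 1, so 49 is invertible mod 92. The last nonzero row gives 8·92 − 15·49 = 1, so t = −15. So 49^(−1) ≡ −15 ≡ 77 (mod 92). Verify: 49 · 77 = 3773 ≡ 1 (mod 92). ✓

Final answer: 49^(−1) ≡ 77 (mod 92)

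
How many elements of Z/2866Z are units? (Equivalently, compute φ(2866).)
An element a ∈ Z/2866Z is a unit iff gcd(a, 2866) = 1, so the number of units is φ(2866). φ is multiplicative, with φ(p^e) = p^e − p^(e−1). Factorise 2866 = 2 · 1433. Then
  φ(2866) = (2 − 1) · (1433 − 1) = 1 · 1432 = 1432.

Final answer: Z/2866Z has φ(2866) = 1432 units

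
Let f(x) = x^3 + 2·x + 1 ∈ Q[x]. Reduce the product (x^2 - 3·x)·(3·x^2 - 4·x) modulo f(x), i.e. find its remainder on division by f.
First multiply in Q[x] without reducing: a · b = 3·x^4 - 13·x^3 + 12·x^2. Now divide by f(x) = x^3 + 2·x + 1, eliminating the leading term at each step:
  leading term 3·x^4: subtract (3·x)·f(x) = 3·x^4 + 6·x^2 + 3·x, leaving -13·x^3 + 6·x^2 - 3·x
  leading term -13·x^3: subtract (-13)·f(x) = -13·x^3 - 26·x - 13, leaving 6·x^2 + 23·x + 13
The degree is now < 3, so this is the remainder. Hence a · b ≡ 6·x^2 + 23·x + 13 in Q[x]/(f).

Final answer: a · b ≡ 6·x^2 + 23·x + 13 (mod f(x))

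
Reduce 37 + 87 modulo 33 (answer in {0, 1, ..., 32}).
Reduce the summands first: 37 ≡ 4, 87 ≡ 21 (mod 33), so 37 + 87 ≡ 4 + 21 (mod 33). 4 + 21 = 25; 25 = 0·33 + 25, so (37 + 87) mod 33 = 25.

Final answer: 25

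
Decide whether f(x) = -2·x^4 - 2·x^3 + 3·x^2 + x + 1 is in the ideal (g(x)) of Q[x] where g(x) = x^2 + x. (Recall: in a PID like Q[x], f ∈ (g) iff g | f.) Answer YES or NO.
In Q[x] the ideal (g) consists of all multiples of g, so f ∈ (g) iff g | f, i.e. iff the remainder of f on division by g is 0. Divide f by g (g is monic, so eliminate the leading term of the running remainder at each step):
  leading term -2·x^4: subtract (-2·x^2)·g(x) = -2·x^4 - 2·x^3, leaving 3·x^2 + x + 1
  leading term 3·x^2: subtract (3)·g(x) = 3·x^2 + 3·x, leaving 1 - 2·x
The remainder r(x) = 1 - 2·x ≠ 0 (and deg r < deg g), so g ∤ f, i.e. f ∉ (g).

Final answer: NO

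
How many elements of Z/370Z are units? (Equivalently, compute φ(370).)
Z/370Z has φ(370) = 144 units

An element a ∈ Z/370Z is a unit iff gcd(a, 370) = 1, so the number of units is φ(370). φ is multiplicative, with φ(p^e) = p^e − p^(e−1). Factorise 370 = 2 · 5 · 37. Then
  φ(370) = (2 − 1) · (5 − 1) · (37 − 1) = 1 · 4 · 36 = 144.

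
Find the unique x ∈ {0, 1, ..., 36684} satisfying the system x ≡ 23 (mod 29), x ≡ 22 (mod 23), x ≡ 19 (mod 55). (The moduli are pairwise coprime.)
x ≡ 10579 (mod 36685); the representative in [0, 36685) is 10579

The moduli 29, 23, 55 are pairwise coprime, so by the CRT there is a unique solution mod 29·23·55 = 36685.
Solve by successive substitution. Start with x ≡ 23 (mod 29).
  Combine with x ≡ 22 (mod 23): write x = 23 + 29·t and require 23 + 29·t ≡ 22 (mod 23), i.e. 29·t ≡ 22 − 23 ≡ 22 (mod 23). Since 29^(−1) ≡ 4 (mod 23) (29 ≡ 6 (mod 23)), t ≡ 4·22 ≡ 19 (mod 23). So x ≡ 23 + 29·19 = 574 (mod 667).
  Combine with x ≡ 19 (mod 55): write x = 574 + 667·t and require 574 + 667·t ≡ 19 (mod 55), i.e. 667·t ≡ 19 − 574 ≡ 50 (mod 55). Since 667^(−1) ≡ 8 (mod 55) (667 ≡ 7 (mod 55)), t ≡ 8·50 ≡ 15 (mod 55). So x ≡ 574 + 667·15 = 10579 (mod 36685).
Unique solution in [0, 36685): x = 10579.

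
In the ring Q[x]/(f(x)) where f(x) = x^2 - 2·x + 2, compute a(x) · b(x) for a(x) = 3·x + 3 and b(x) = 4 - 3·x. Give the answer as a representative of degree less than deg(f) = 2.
a · b ≡ 30 - 15·x (mod f(x))

First multiply in Q[x] without reducing: a · b = -9·x^2 + 3·x + 12. Now divide by f(x) = x^2 - 2·x + 2, eliminating the leading term at each step:
  leading term -9·x^2: subtract (-9)·f(x) = -9·x^2 + 18·x - 18, leaving 30 - 15·x
The degree is now < 2, so this is the remainder. Hence a · b ≡ 30 - 15·x in Q[x]/(f).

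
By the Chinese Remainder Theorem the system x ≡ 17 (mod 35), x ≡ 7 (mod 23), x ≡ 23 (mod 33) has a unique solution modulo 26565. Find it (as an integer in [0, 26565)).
The moduli 35, 23, 33 are pairwise coprime, so by the CRT there is a unique solution mod 35·23·33 = 26565.
Solve by successive substitution. Start with x ≡ 17 (mod 35).
  Combine with x ≡ 7 (mod 23): write x = 17 + 35·t and require 17 + 35·t ≡ 7 (mod 23), i.e. 35·t ≡ 7 − 17 ≡ 13 (mod 23). Since 35^(−1) ≡ 2 (mod 23) (35 ≡ 12 (mod 23)), t ≡ 2·13 ≡ 3 (mod 23). So x ≡ 17 + 35·3 = 122 (mod 805).
  Combine with x ≡ 23 (mod 33): write x = 122 + 805·t and require 122 + 805·t ≡ 23 (mod 33), i.e. 805·t ≡ 23 − 122 ≡ 0 (mod 33). Since 805^(−1) ≡ 28 (mod 33) (805 ≡ 13 (mod 33)), t ≡ 28·0 ≡ 0 (mod 33). So x ≡ 122 + 805·0 = 122 (mod 26565).
Unique solution in [0, 26565): x = 122.

Final answer: x ≡ 122 (mod 26565); the representative in [0, 26565) is 122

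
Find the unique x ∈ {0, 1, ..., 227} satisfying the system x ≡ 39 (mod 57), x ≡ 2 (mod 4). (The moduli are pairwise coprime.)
x ≡ 210 (mod 228); the representative in [0, 228) is 210

The moduli 57, 4 are pairwise coprime, so by the CRT there is a unique solution mod 57·4 = 228.
Solve by successive substitution. Start with x ≡ 39 (mod 57).
  Combine with x ≡ 2 (mod 4): write x = 39 + 57·t and require 39 + 57·t ≡ 2 (mod 4), i.e. 57·t ≡ 2 − 39 ≡ 3 (mod 4). Since 57^(−1) ≡ 1 (mod 4) (57 ≡ 1 (mod 4)), t ≡ 1·3 ≡ 3 (mod 4). So x ≡ 39 + 57·3 = 210 (mod 228).
Unique solution in [0, 228): x = 210.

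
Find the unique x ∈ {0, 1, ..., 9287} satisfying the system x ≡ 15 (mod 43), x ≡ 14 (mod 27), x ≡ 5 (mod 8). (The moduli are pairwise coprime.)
The moduli 43, 27, 8 are pairwise coprime, so by the CRT there is a unique solution mod 43·27·8 = 9288.
Solve by successive substitution. Start with x ≡ 15 (mod 43).
  Combine with x ≡ 14 (mod 27): write x = 15 + 43·t and require 15 + 43·t ≡ 14 (mod 27), i.e. 43·t ≡ 14 − 15 ≡ 26 (mod 27). Since 43^(−1) ≡ 22 (mod 27) (43 ≡ 16 (mod 27)), t ≡ 22·26 ≡ 5 (mod 27). So x ≡ 15 + 43·5 = 230 (mod 1161).
  Combine with x ≡ 5 (mod 8): write x = 230 + 1161·t and require 230 + 1161·t ≡ 5 (mod 8), i.e. 1161·t ≡ 5 − 230 ≡ 7 (mod 8). Since 1161^(−1) ≡ 1 (mod 8) (1161 ≡ 1 (mod 8)), t ≡ 1·7 ≡ 7 (mod 8). So x ≡ 230 + 1161·7 = 8357 (mod 9288).
Unique solution in [0, 9288): x = 8357.

Final answer: x ≡ 8357 (mod 9288); the representative in [0, 9288) is 8357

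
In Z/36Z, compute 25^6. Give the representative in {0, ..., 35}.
Use repeated squaring. Binary(6) = 110. Walk through the bits of the exponent 6 left-to-right: at each bit after the leading one, square the running value, then multiply by 25 if the bit is 1 (always reducing mod 36):
  bit 1 = 1 (leading): start with 25.
  bit 2 = 1: square 25^2 = 625 ≡ 13; bit is 1, so multiply 13·25 = 325 ≡ 1 (mod 36).
  bit 3 = 0: square 1^2 = 1 (mod 36).
Final value: 25^6 ≡ 1 (mod 36).

Final answer: 1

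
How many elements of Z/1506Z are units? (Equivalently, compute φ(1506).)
Z/1506Z has φ(1506) = 500 units

An element a ∈ Z/1506Z is a unit iff gcd(a, 1506) = 1, so the number of units is φ(1506). φ is multiplicative, with φ(p^e) = p^e − p^(e−1). Factorise 1506 = 2 · 3 · 251. Then
  φ(1506) = (2 − 1) · (3 − 1) · (251 − 1) = 1 · 2 · 250 = 500.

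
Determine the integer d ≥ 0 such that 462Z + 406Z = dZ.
In the PID Z, (a, b) is generated by gcd(a, b). Compute gcd(462, 406) with the extended Euclidean algorithm, tracking rows (r, s, t) with s·462 + t·406 = r:
  row A: (462, 1, 0)   [1·462 + 0·406 = 462]
  row B: (406, 0, 1)   [0·462 + 1·406 = 406]
  462 = 1·406 + 56   → row C = row A − 1·row B = (56, 1, −1)   [check: 1·462 − 1·406 = 56]
  406 = 7·56 + 14   → row D = row B − 7·row C = (14, −7, 8)   [check: −7·462 + 8·406 = 14]
  56 = 4·14 + 0   → remainder 0, stop. gcd = 14 (last nonzero row D).
So gcd(462, 406) = 14, with Bézout identity −7·462 + 8·406 = 14. Containment (⊇): the Bézout identity exhibits 14 as an element of (462, 406), giving (14) ⊆ (462, 406). Containment (⊆): since 14 | 462 and 14 | 406 (462 = 14·33, 406 = 14·29), every Z-linear combination of 462 and 406 is divisible by 14, so (462, 406) ⊆ (14). Therefore (462, 406) = (14), d = 14.

Final answer: (462, 406) = (14); d = 14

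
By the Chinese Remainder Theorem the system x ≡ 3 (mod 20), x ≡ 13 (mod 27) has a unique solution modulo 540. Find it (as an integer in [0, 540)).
The moduli 20, 27 are pairwise coprime, so by the CRT there is a unique solution mod 20·27 = 540.
Solve by successive substitution. Start with x ≡ 3 (mod 20).
  Combine with x ≡ 13 (mod 27): write x = 3 + 20·t and require 3 + 20·t ≡ 13 (mod 27), i.e. 20·t ≡ 13 − 3 ≡ 10 (mod 27). Since 20^(−1) ≡ 23 (mod 27), t ≡ 23·10 ≡ 14 (mod 27). So x ≡ 3 + 20·14 = 283 (mod 540).
Unique solution in [0, 540): x = 283.

Final answer: x ≡ 283 (mod 540); the representative in [0, 540) is 283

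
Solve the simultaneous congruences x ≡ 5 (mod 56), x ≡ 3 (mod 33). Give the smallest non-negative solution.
The moduli 56, 33 are pairwise coprime, so by the CRT there is a unique solution mod 56·33 = 1848.
Solve by successive substitution. Start with x ≡ 5 (mod 56).
  Combine with x ≡ 3 (mod 33): write x = 5 + 56·t and require 5 + 56·t ≡ 3 (mod 33), i.e. 56·t ≡ 3 − 5 ≡ 31 (mod 33). Since 56^(−1) ≡ 23 (mod 33) (56 ≡ 23 (mod 33)), t ≡ 23·31 ≡ 20 (mod 33). So x ≡ 5 + 56·20 = 1125 (mod 1848).
Unique solution in [0, 1848): x = 1125.

Final answer: x ≡ 1125 (mod 1848); the representative in [0, 1848) is 1125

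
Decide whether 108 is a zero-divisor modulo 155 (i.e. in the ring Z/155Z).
NO

gcd(108, 155) = 1, so 108 is a unit in Z/155Z (it has a multiplicative inverse). A unit cannot be a zero-divisor: if 108·b ≡ 0 then multiplying both sides by 108^(−1) gives b ≡ 0. So 108 is not a zero-divisor.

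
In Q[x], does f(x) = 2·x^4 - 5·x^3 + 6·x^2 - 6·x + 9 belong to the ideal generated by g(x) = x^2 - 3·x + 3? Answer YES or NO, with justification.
YES

In Q[x] the ideal (g) consists of all multiples of g, so f ∈ (g) iff g | f, i.e. iff the remainder of f on division by g is 0. Divide f by g (g is monic, so eliminate the leading term of the running remainder at each step):
  leading term 2·x^4: subtract (2·x^2)·g(x) = 2·x^4 - 6·x^3 + 6·x^2, leaving x^3 - 6·x + 9
  leading term x^3: subtract (x)·g(x) = x^3 - 3·x^2 + 3·x, leaving 3·x^2 - 9·x + 9
  leading term 3·x^2: subtract (3)·g(x) = 3·x^2 - 9·x + 9, leaving 0
The remainder is 0, so f(x) = g(x) · h(x) with h(x) = 2·x^2 + x + 3. Hence g | f, i.e. f ∈ (g).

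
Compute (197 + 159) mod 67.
21

Reduce the summands first: 197 ≡ 63, 159 ≡ 25 (mod 67), so 197 + 159 ≡ 63 + 25 (mod 67). 63 + 25 = 88; 88 = 1·67 + 21, so (197 + 159) mod 67 = 21.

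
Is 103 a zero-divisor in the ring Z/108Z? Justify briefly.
NO

gcd(103, 108) = 1, so 103 is a unit in Z/108Z (it has a multiplicative inverse). A unit cannot be a zero-divisor: if 103·b ≡ 0 then multiplying both sides by 103^(−1) gives b ≡ 0. So 103 is not a zero-divisor.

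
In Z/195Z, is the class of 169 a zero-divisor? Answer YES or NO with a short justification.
gcd(169, 195) = 13 > 1, so 169 is not a unit in Z/195Z. In Z/nZ every nonzero non-unit is a zero-divisor: explicitly, take b = 195/gcd = 15 ≠ 0 (mod 195); then 169·15 = 2535 = 13·195, i.e. 169·15 ≡ 0 (mod 195). So 169 is a zero-divisor.

Final answer: YES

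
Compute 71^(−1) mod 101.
71^(−1) ≡ 37 (mod 101)

Apply the extended Euclidean algorithm to (101, 71), tracking rows (r, s, t) with s·101 + t·71 = r. Each division r_prev = q·r_cur + r_new produces the new row as (previous row) − q·(current row):
  row A: (101, 1, 0)   [1·101 + 0·71 = 101]
  row B: (71, 0, 1)   [0·101 + 1·71 = 71]
  101 = 1·71 + 30   → row C = row A − 1·row B = (30, 1, −1)   [check: 1·101 − 1·71 = 30]
  71 = 2·30 + 11   → row D = row B − 2·row C = (11, −2, 3)   [check: −2·101 + 3·71 = 11]
  30 = 2·11 + 8   → row E = row C − 2·row D = (8, 5, −7)   [check: 5·101 − 7·71 = 8]
  11 = 1·8 + 3   → row F = row D − 1·row E = (3, −7, 10)   [check: −7·101 + 10·71 = 3]
  8 = 2·3 + 2   → row G = row E − 2·row F = (2, 19, −27)   [check: 19·101 − 27·71 = 2]
  3 = 1·2 + 1   → row H = row F − 1·row G = (1, −26, 37)   [check: −26·101 + 37·71 = 1]
  2 = 2·1 + 0   → remainder 0, stop. gcd = 1 (last nonzero row H).
The gcd is 1, so 71 is invertible mod 101. The last nonzero row gives −26·101 + 37·71 = 1, so t = 37. So 71^(−1) ≡ 37 (mod 101). Verify: 71 · 37 = 2627 ≡ 1 (mod 101). ✓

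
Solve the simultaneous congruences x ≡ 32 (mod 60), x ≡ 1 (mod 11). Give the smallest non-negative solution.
x ≡ 452 (mod 660); the representative in [0, 660) is 452

The moduli 60, 11 are pairwise coprime, so by the CRT there is a unique solution mod 60·11 = 660.
Solve by successive substitution. Start with x ≡ 32 (mod 60).
  Combine with x ≡ 1 (mod 11): write x = 32 + 60·t and require 32 + 60·t ≡ 1 (mod 11), i.e. 60·t ≡ 1 − 32 ≡ 2 (mod 11). Since 60^(−1) ≡ 9 (mod 11) (60 ≡ 5 (mod 11)), t ≡ 9·2 ≡ 7 (mod 11). So x ≡ 32 + 60·7 = 452 (mod 660).
Unique solution in [0, 660): x = 452.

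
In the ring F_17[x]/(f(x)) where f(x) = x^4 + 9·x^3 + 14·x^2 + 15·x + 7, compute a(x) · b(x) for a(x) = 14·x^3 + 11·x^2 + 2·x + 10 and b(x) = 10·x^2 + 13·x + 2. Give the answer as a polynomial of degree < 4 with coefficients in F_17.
Multiply as integer polynomials: a · b = 140·x^5 + 292·x^4 + 191·x^3 + 148·x^2 + 134·x + 20. Reducing coefficients mod 17: a · b ≡ 4·x^5 + 3·x^4 + 4·x^3 + 12·x^2 + 15·x + 3. Now divide by f(x) = x^4 + 9·x^3 + 14·x^2 + 15·x + 7 in F_17[x], eliminating the leading term at each step:
  leading term 4·x^5: subtract (4·x)·f(x) = 4·x^5 + 2·x^4 + 5·x^3 + 9·x^2 + 11·x, leaving x^4 + 16·x^3 + 3·x^2 + 4·x + 3 (coefficients mod 17)
  leading term x^4: subtract (1)·f(x) = x^4 + 9·x^3 + 14·x^2 + 15·x + 7, leaving 7·x^3 + 6·x^2 + 6·x + 13 (coefficients mod 17)
The degree is now < 4, so this is the remainder. Hence a · b ≡ 7·x^3 + 6·x^2 + 6·x + 13 in F_17[x]/(f).

Final answer: a · b ≡ 7·x^3 + 6·x^2 + 6·x + 13 (mod f(x))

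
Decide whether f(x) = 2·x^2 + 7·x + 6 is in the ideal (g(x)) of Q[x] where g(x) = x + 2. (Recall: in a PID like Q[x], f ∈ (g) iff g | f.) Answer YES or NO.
YES

In Q[x] the ideal (g) consists of all multiples of g, so f ∈ (g) iff g | f, i.e. iff the remainder of f on division by g is 0. Divide f by g (g is monic, so eliminate the leading term of the running remainder at each step):
  leading term 2·x^2: subtract (2·x)·g(x) = 2·x^2 + 4·x, leaving 3·x + 6
  leading term 3·x: subtract (3)·g(x) = 3·x + 6, leaving 0
The remainder is 0, so f(x) = g(x) · h(x) with h(x) = 2·x + 3. Hence g | f, i.e. f ∈ (g).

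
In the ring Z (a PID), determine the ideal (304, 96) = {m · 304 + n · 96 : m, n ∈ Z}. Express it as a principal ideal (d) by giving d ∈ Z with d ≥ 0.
In the PID Z, (a, b) is generated by gcd(a, b). Compute gcd(304, 96) with the extended Euclidean algorithm, tracking rows (r, s, t) with s·304 + t·96 = r:
  row A: (304, 1, 0)   [1·304 + 0·96 = 304]
  row B: (96, 0, 1)   [0·304 + 1·96 = 96]
  304 = 3·96 + 16   → row C = row A − 3·row B = (16, 1, −3)   [check: 1·304 − 3·96 = 16]
  96 = 6·16 + 0   → remainder 0, stop. gcd = 16 (last nonzero row C).
So gcd(304, 96) = 16, with Bézout identity 1·304 − 3·96 = 16. Containment (⊇): the Bézout identity exhibits 16 as an element of (304, 96), giving (16) ⊆ (304, 96). Containment (⊆): since 16 | 304 and 16 | 96 (304 = 16·19, 96 = 16·6), every Z-linear combination of 304 and 96 is divisible by 16, so (304, 96) ⊆ (16). Therefore (304, 96) = (16), d = 16.

Final answer: (304, 96) = (16); d = 16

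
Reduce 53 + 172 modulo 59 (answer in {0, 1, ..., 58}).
48

Reduce the summands first: 172 ≡ 54 (mod 59), so 53 + 172 ≡ 53 + 54 (mod 59). 53 + 54 = 107; 107 = 1·59 + 48, so (53 + 172) mod 59 = 48.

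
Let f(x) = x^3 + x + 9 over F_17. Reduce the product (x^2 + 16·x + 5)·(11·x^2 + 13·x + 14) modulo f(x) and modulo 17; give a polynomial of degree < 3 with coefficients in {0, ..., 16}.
a · b ≡ 11·x^2 + x + 1 (mod f(x))

Multiply as integer polynomials: a · b = 11·x^4 + 189·x^3 + 277·x^2 + 289·x + 70. Reducing coefficients mod 17: a · b ≡ 11·x^4 + 2·x^3 + 5·x^2 + 2. Now divide by f(x) = x^3 + x + 9 in F_17[x], eliminating the leading term at each step:
  leading term 11·x^4: subtract (11·x)·f(x) = 11·x^4 + 11·x^2 + 14·x, leaving 2·x^3 + 11·x^2 + 3·x + 2 (coefficients mod 17)
  leading term 2·x^3: subtract (2)·f(x) = 2·x^3 + 2·x + 1, leaving 11·x^2 + x + 1 (coefficients mod 17)
The degree is now < 3, so this is the remainder. Hence a · b ≡ 11·x^2 + x + 1 in F_17[x]/(f).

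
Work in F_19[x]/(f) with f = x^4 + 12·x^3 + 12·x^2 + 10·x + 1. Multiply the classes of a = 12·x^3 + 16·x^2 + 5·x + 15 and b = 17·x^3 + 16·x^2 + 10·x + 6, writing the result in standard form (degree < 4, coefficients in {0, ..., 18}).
Multiply as integer polynomials: a · b = 204·x^6 + 464·x^5 + 461·x^4 + 567·x^3 + 386·x^2 + 180·x + 90. Reducing coefficients mod 19: a · b ≡ 14·x^6 + 8·x^5 + 5·x^4 + 16·x^3 + 6·x^2 + 9·x + 14. Now divide by f(x) = x^4 + 12·x^3 + 12·x^2 + 10·x + 1 in F_19[x], eliminating the leading term at each step:
  leading term 14·x^6: subtract (14·x^2)·f(x) = 14·x^6 + 16·x^5 + 16·x^4 + 7·x^3 + 14·x^2, leaving 11·x^5 + 8·x^4 + 9·x^3 + 11·x^2 + 9·x + 14 (coefficients mod 19)
  leading term 11·x^5: subtract (11·x)·f(x) = 11·x^5 + 18·x^4 + 18·x^3 + 15·x^2 + 11·x, leaving 9·x^4 + 10·x^3 + 15·x^2 + 17·x + 14 (coefficients mod 19)
  leading term 9·x^4: subtract (9)·f(x) = 9·x^4 + 13·x^3 + 13·x^2 + 14·x + 9, leaving 16·x^3 + 2·x^2 + 3·x + 5 (coefficients mod 19)
The degree is now < 4, so this is the remainder. Hence a · b ≡ 16·x^3 + 2·x^2 + 3·x + 5 in F_19[x]/(f).

Final answer: a · b ≡ 16·x^3 + 2·x^2 + 3·x + 5 (mod f(x))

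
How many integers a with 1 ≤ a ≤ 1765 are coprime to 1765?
1408

The number of a ∈ {1, ..., 1765} with gcd(a, 1765) = 1 is by definition Euler's totient φ(1765). φ is multiplicative, with φ(p^e) = p^e − p^(e−1). Factorise 1765 = 5 · 353. Then
  φ(1765) = (5 − 1) · (353 − 1) = 4 · 352 = 1408.
So there are 1408 such integers.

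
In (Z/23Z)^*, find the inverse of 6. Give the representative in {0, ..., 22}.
Apply the extended Euclidean algorithm to (23, 6), tracking rows (r, s, t) with s·23 + t·6 = r. Each division r_prev = q·r_cur + r_new produces the new row as (previous row) − q·(current row):
  row A: (23, 1, 0)   [1·23 + 0·6 = 23]
  row B: (6, 0, 1)   [0·23 + 1·6 = 6]
  23 = 3·6 + 5   → row C = row A − 3·row B = (5, 1, −3)   [check: 1·23 − 3·6 = 5]
  6 = 1·5 + 1   → row D = row B − 1·row C = (1, −1, 4)   [check: −1·23 + 4·6 = 1]
  5 = 5·1 + 0   → remainder 0, stop. gcd = 1 (last nonzero row D).
The gcd is 1, so 6 is invertible mod 23. The last nonzero row gives −1·23 + 4·6 = 1, so t = 4. So 6^(−1) ≡ 4 (mod 23). Verify: 6 · 4 = 24 ≡ 1 (mod 23). ✓

Final answer: 6^(−1) ≡ 4 (mod 23)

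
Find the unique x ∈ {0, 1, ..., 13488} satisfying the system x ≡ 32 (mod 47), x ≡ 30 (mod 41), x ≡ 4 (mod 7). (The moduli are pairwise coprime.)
The moduli 47, 41, 7 are pairwise coprime, so by the CRT there is a unique solution mod 47·41·7 = 13489.
Solve by successive substitution. Start with x ≡ 32 (mod 47).
  Combine with x ≡ 30 (mod 41): write x = 32 + 47·t and require 32 + 47·t ≡ 30 (mod 41), i.e. 47·t ≡ 30 − 32 ≡ 39 (mod 41). Since 47^(−1) ≡ 7 (mod 41) (47 ≡ 6 (mod 41)), t ≡ 7·39 ≡ 27 (mod 41). So x ≡ 32 + 47·27 = 1301 (mod 1927).
  Combine with x ≡ 4 (mod 7): write x = 1301 + 1927·t and require 1301 + 1927·t ≡ 4 (mod 7), i.e. 1927·t ≡ 4 − 1301 ≡ 5 (mod 7). Since 1927^(−1) ≡ 4 (mod 7) (1927 ≡ 2 (mod 7)), t ≡ 4·5 ≡ 6 (mod 7). So x ≡ 1301 + 1927·6 = 12863 (mod 13489).
Unique solution in [0, 13489): x = 12863.

Final answer: x ≡ 12863 (mod 13489); the representative in [0, 13489) is 12863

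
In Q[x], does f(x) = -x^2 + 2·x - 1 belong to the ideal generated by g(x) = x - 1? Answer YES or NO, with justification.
In Q[x] the ideal (g) consists of all multiples of g, so f ∈ (g) iff g | f, i.e. iff the remainder of f on division by g is 0. Divide f by g (g is monic, so eliminate the leading term of the running remainder at each step):
  leading term -x^2: subtract (-x)·g(x) = -x^2 + x, leaving x - 1
  leading term x: subtract (1)·g(x) = x - 1, leaving 0
The remainder is 0, so f(x) = g(x) · h(x) with h(x) = 1 - x. Hence g | f, i.e. f ∈ (g).

Final answer: YES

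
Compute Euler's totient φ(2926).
φ(2926) = 1080

φ is multiplicative, with φ(p^e) = p^e − p^(e−1). Factorise 2926 = 2 · 7 · 11 · 19. Then
  φ(2926) = (2 − 1) · (7 − 1) · (11 − 1) · (19 − 1) = 1 · 6 · 10 · 18 = 1080.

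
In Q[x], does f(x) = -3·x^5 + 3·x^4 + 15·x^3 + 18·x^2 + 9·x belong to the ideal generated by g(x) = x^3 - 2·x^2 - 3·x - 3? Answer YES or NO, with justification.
In Q[x] the ideal (g) consists of all multiples of g, so f ∈ (g) iff g | f, i.e. iff the remainder of f on division by g is 0. Divide f by g (g is monic, so eliminate the leading term of the running remainder at each step):
  leading term -3·x^5: subtract (-3·x^2)·g(x) = -3·x^5 + 6·x^4 + 9·x^3 + 9·x^2, leaving -3·x^4 + 6·x^3 + 9·x^2 + 9·x
  leading term -3·x^4: subtract (-3·x)·g(x) = -3·x^4 + 6·x^3 + 9·x^2 + 9·x, leaving 0
The remainder is 0, so f(x) = g(x) · h(x) with h(x) = -3·x^2 - 3·x. Hence g | f, i.e. f ∈ (g).

Final answer: YES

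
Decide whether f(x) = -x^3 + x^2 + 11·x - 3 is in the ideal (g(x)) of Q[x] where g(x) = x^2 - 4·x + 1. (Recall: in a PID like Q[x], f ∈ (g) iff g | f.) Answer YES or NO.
YES

In Q[x] the ideal (g) consists of all multiples of g, so f ∈ (g) iff g | f, i.e. iff the remainder of f on division by g is 0. Divide f by g (g is monic, so eliminate the leading term of the running remainder at each step):
  leading term -x^3: subtract (-x)·g(x) = -x^3 + 4·x^2 - x, leaving -3·x^2 + 12·x - 3
  leading term -3·x^2: subtract (-3)·g(x) = -3·x^2 + 12·x - 3, leaving 0
The remainder is 0, so f(x) = g(x) · h(x) with h(x) = -x - 3. Hence g | f, i.e. f ∈ (g).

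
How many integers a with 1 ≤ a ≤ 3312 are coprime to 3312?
1056

The number of a ∈ {1, ..., 3312} with gcd(a, 3312) = 1 is by definition Euler's totient φ(3312). φ is multiplicative, with φ(p^e) = p^e − p^(e−1). Factorise 3312 = 2^4 · 3^2 · 23. Then
  φ(3312) = (2^4 − 2^3) · (3^2 − 3^1) · (23 − 1) = 8 · 6 · 22 = 1056.
So there are 1056 such integers.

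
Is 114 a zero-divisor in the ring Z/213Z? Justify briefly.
gcd(114, 213) = 3 > 1, so 114 is not a unit in Z/213Z. In Z/nZ every nonzero non-unit is a zero-divisor: explicitly, take b = 213/gcd = 71 ≠ 0 (mod 213); then 114·71 = 8094 = 38·213, i.e. 114·71 ≡ 0 (mod 213). So 114 is a zero-divisor.

Final answer: YES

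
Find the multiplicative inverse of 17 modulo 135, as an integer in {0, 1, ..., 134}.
17^(−1) ≡ 8 (mod 135)

Apply the extended Euclidean algorithm to (135, 17), tracking rows (r, s, t) with s·135 + t·17 = r. Each division r_prev = q·r_cur + r_new produces the new row as (previous row) − q·(current row):
  row A: (135, 1, 0)   [1·135 + 0·17 = 135]
  row B: (17, 0, 1)   [0·135 + 1·17 = 17]
  135 = 7·17 + 16   → row C = row A − 7·row B = (16, 1, −7)   [check: 1·135 − 7·17 = 16]
  17 = 1·16 + 1   → row D = row B − 1·row C = (1, −1, 8)   [check: −1·135 + 8·17 = 1]
  16 = 16·1 + 0   → remainder 0, stop. gcd = 1 (last nonzero row D).
The gcd is 1, so 17 is invertible mod 135. The last nonzero row gives −1·135 + 8·17 = 1, so t = 8. So 17^(−1) ≡ 8 (mod 135). Verify: 17 · 8 = 136 ≡ 1 (mod 135). ✓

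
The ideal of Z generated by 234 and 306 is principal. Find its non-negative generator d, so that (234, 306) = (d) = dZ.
(234, 306) = (18); d = 18

In the PID Z, (a, b) is generated by gcd(a, b). Compute gcd(306, 234) with the extended Euclidean algorithm, tracking rows (r, s, t) with s·306 + t·234 = r:
  row A: (306, 1, 0)   [1·306 + 0·234 = 306]
  row B: (234, 0, 1)   [0·306 + 1·234 = 234]
  306 = 1·234 + 72   → row C = row A − 1·row B = (72, 1, −1)   [check: 1·306 − 1·234 = 72]
  234 = 3·72 + 18   → row D = row B − 3·row C = (18, −3, 4)   [check: −3·306 + 4·234 = 18]
  72 = 4·18 + 0   → remainder 0, stop. gcd = 18 (last nonzero row D).
So gcd(234, 306) = 18, with Bézout identity −3·306 + 4·234 = 18. Containment (⊇): the Bézout identity exhibits 18 as an element of (234, 306), giving (18) ⊆ (234, 306). Containment (⊆): since 18 | 234 and 18 | 306 (234 = 18·13, 306 = 18·17), every Z-linear combination of 234 and 306 is divisible by 18, so (234, 306) ⊆ (18). Therefore (234, 306) = (18), d = 18.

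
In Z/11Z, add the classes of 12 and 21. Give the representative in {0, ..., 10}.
0

Reduce the summands first: 12 ≡ 1, 21 ≡ 10 (mod 11), so 12 + 21 ≡ 1 + 10 (mod 11). 1 + 10 = 11; 11 = 1·11 + 0, so (12 + 21) mod 11 = 0.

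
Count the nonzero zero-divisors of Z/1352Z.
Z/1352Z has 727 nonzero zero-divisors

In Z/1352Z each nonzero element is either a unit (gcd with 1352 is 1) or a zero-divisor (gcd > 1). The number of units is φ(1352): factorise 1352 = 2^3 · 13^2, so φ(1352) = (2^3 − 2^2) · (13^2 − 13^1) = 4 · 156 = 624. The nonzero elements number 1352 − 1 = 1351. Hence the nonzero zero-divisors number 1351 − 624 = 727.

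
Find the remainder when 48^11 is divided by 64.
0

Use repeated squaring. Binary(11) = 1011. Walk through the bits of the exponent 11 left-to-right: at each bit after the leading one, square the running value, then multiply by 48 if the bit is 1 (always reducing mod 64):
  bit 1 = 1 (leading): start with 48.
  bit 2 = 0: square 48^2 = 2304 ≡ 0 (mod 64).
  bit 3 = 1: square 0^2 = 0; bit is 1, so multiply 0·48 = 0 (mod 64).
  bit 4 = 1: square 0^2 = 0; bit is 1, so multiply 0·48 = 0 (mod 64).
Final value: 48^11 ≡ 0 (mod 64).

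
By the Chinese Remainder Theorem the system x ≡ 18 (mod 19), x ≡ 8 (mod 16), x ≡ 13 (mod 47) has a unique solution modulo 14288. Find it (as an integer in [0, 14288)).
x ≡ 4008 (mod 14288); the representative in [0, 14288) is 4008

The moduli 19, 16, 47 are pairwise coprime, so by the CRT there is a unique solution mod 19·16·47 = 14288.
Solve by successive substitution. Start with x ≡ 18 (mod 19).
  Combine with x ≡ 8 (mod 16): write x = 18 + 19·t and require 18 + 19·t ≡ 8 (mod 16), i.e. 19·t ≡ 8 − 18 ≡ 6 (mod 16). Since 19^(−1) ≡ 11 (mod 16) (19 ≡ 3 (mod 16)), t ≡ 11·6 ≡ 2 (mod 16). So x ≡ 18 + 19·2 = 56 (mod 304).
  Combine with x ≡ 13 (mod 47): write x = 56 + 304·t and require 56 + 304·t ≡ 13 (mod 47), i.e. 304·t ≡ 13 − 56 ≡ 4 (mod 47). Since 304^(−1) ≡ 15 (mod 47) (304 ≡ 22 (mod 47)), t ≡ 15·4 ≡ 13 (mod 47). So x ≡ 56 + 304·13 = 4008 (mod 14288).
Unique solution in [0, 14288): x = 4008.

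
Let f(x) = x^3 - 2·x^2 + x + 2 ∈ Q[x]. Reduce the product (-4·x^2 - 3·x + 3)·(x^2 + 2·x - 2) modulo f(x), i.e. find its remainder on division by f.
First multiply in Q[x] without reducing: a · b = -4·x^4 - 11·x^3 + 5·x^2 + 12·x - 6. Now divide by f(x) = x^3 - 2·x^2 + x + 2, eliminating the leading term at each step:
  leading term -4·x^4: subtract (-4·x)·f(x) = -4·x^4 + 8·x^3 - 4·x^2 - 8·x, leaving -19·x^3 + 9·x^2 + 20·x - 6
  leading term -19·x^3: subtract (-19)·f(x) = -19·x^3 + 38·x^2 - 19·x - 38, leaving -29·x^2 + 39·x + 32
The degree is now < 3, so this is the remainder. Hence a · b ≡ -29·x^2 + 39·x + 32 in Q[x]/(f).

Final answer: a · b ≡ -29·x^2 + 39·x + 32 (mod f(x))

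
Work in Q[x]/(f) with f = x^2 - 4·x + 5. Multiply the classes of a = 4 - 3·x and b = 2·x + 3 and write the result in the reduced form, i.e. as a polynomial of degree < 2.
a · b ≡ 42 - 25·x (mod f(x))

First multiply in Q[x] without reducing: a · b = -6·x^2 - x + 12. Now divide by f(x) = x^2 - 4·x + 5, eliminating the leading term at each step:
  leading term -6·x^2: subtract (-6)·f(x) = -6·x^2 + 24·x - 30, leaving 42 - 25·x
The degree is now < 2, so this is the remainder. Hence a · b ≡ 42 - 25·x in Q[x]/(f).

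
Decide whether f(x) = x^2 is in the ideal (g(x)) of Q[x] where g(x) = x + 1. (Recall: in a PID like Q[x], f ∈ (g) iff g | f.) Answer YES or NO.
NO

In Q[x] the ideal (g) consists of all multiples of g, so f ∈ (g) iff g | f, i.e. iff the remainder of f on division by g is 0. Divide f by g (g is monic, so eliminate the leading term of the running remainder at each step):
  leading term x^2: subtract (x)·g(x) = x^2 + x, leaving -x
  leading term -x: subtract (-1)·g(x) = -x - 1, leaving 1
The remainder r(x) = 1 ≠ 0 (and deg r < deg g), so g ∤ f, i.e. f ∉ (g).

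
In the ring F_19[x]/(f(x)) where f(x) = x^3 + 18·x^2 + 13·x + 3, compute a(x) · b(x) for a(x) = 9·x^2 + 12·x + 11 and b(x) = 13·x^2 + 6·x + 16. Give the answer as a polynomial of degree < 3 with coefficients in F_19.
a · b ≡ x^2 + 7·x + 12 (mod f(x))

Multiply as integer polynomials: a · b = 117·x^4 + 210·x^3 + 359·x^2 + 258·x + 176. Reducing coefficients mod 19: a · b ≡ 3·x^4 + x^3 + 17·x^2 + 11·x + 5. Now divide by f(x) = x^3 + 18·x^2 + 13·x + 3 in F_19[x], eliminating the leading term at each step:
  leading term 3·x^4: subtract (3·x)·f(x) = 3·x^4 + 16·x^3 + x^2 + 9·x, leaving 4·x^3 + 16·x^2 + 2·x + 5 (coefficients mod 19)
  leading term 4·x^3: subtract (4)·f(x) = 4·x^3 + 15·x^2 + 14·x + 12, leaving x^2 + 7·x + 12 (coefficients mod 19)
The degree is now < 3, so this is the remainder. Hence a · b ≡ x^2 + 7·x + 12 in F_19[x]/(f).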